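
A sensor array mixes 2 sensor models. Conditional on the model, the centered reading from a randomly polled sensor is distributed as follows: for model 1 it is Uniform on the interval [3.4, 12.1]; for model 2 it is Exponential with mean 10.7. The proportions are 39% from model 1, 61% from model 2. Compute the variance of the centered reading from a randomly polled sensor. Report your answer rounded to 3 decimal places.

Per component, 1: μ=7.75, E[X²]=66.37; 2: μ=10.7, E[X²]=228.98.
E[X] = 0.39·7.75 + 0.61·10.7 = 9.5495.
E[X²] = 0.39·66.37 + 0.61·228.98 = 165.562.
Var(X) = E[X²] − (E[X])² = 165.562 − 91.193 = 74.3691.

74.369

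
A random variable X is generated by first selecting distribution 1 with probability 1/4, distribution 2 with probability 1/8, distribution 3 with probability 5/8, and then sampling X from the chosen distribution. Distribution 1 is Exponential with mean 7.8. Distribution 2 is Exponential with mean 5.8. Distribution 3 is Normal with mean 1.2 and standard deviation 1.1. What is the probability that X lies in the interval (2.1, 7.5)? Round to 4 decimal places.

Conditional on each component, P(2.1 < X < 7.5): 1: 0.381663; 2: 0.421817; 3: 0.206627.
By total probability, P(2.1 < X < 7.5) = 0.25·0.381663 + 0.125·0.421817 + 0.625·0.206627 = 0.277284.

0.2773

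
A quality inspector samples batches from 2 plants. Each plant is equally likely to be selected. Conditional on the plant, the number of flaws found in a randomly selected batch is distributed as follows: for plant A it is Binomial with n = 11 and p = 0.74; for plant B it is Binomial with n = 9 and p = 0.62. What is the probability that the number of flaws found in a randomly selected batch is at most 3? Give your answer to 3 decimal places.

Conditional on each plant, P(X ≤ 3): A: 0.00157164; B: 0.0787022.
By total probability, P(X ≤ 3) = 0.5·0.00157164 + 0.5·0.0787022 = 0.0401369.

0.040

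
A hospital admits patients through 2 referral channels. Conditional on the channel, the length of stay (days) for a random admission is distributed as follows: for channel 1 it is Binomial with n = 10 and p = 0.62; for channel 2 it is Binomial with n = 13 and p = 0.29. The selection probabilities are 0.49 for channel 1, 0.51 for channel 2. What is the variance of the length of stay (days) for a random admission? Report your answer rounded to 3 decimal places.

3.995

Per component, 1: μ=6.2, E[X²]=40.796; 2: μ=3.77, E[X²]=16.8896.
E[X] = 0.49·6.2 + 0.51·3.77 = 4.9607.
E[X²] = 0.49·40.796 + 0.51·16.8896 = 28.6037.
Var(X) = E[X²] − (E[X])² = 28.6037 − 24.6085 = 3.99519.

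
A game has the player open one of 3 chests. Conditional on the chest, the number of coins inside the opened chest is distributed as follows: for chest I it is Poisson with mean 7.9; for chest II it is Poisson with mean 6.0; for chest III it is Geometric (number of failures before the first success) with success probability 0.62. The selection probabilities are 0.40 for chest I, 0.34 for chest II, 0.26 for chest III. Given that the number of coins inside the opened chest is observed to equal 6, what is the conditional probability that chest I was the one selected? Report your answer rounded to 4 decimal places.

0.4761

Likelihoods P(X=6 | ·): I: 0.125171; II: 0.160623; III: 0.00186678.
Posterior ∝ prior × likelihood. Numerator for I: 0.4·0.125171 = 0.0500684.
Normalizing constant: 0.4·0.125171 + 0.34·0.160623 + 0.26·0.00186678 = 0.105166.
P(I | observation) = 0.0500684 / 0.105166 = 0.476091.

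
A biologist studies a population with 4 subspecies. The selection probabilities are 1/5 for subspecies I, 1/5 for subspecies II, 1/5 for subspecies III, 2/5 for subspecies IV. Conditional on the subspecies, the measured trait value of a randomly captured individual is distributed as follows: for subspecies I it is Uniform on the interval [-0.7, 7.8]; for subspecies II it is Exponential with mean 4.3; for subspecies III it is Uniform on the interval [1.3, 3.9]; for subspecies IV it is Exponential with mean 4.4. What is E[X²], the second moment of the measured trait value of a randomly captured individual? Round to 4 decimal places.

For each component E[X²] = Var + (mean)², giving I: 18.6233; II: 36.98; III: 7.32333; IV: 38.72.
Overall E[X²] = 0.2·18.6233 + 0.2·36.98 + 0.2·7.32333 + 0.4·38.72 = 28.0733.

28.0733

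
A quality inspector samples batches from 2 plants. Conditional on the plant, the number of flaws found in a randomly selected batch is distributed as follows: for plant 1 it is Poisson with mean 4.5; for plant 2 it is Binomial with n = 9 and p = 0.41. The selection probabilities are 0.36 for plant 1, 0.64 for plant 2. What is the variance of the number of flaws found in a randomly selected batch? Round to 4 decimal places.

Per component, 1: μ=4.5, E[X²]=24.75; 2: μ=3.69, E[X²]=15.7932.
E[X] = 0.36·4.5 + 0.64·3.69 = 3.9816.
E[X²] = 0.36·24.75 + 0.64·15.7932 = 19.0176.
Var(X) = E[X²] − (E[X])² = 19.0176 − 15.8531 = 3.16451.

3.1645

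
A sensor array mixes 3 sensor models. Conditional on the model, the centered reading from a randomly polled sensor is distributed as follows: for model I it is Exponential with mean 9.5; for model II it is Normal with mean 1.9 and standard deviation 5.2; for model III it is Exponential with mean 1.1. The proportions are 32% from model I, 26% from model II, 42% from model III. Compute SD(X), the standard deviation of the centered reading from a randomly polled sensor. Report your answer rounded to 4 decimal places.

7.1258

Per component, I: μ=9.5, E[X²]=180.5; II: μ=1.9, E[X²]=30.65; III: μ=1.1, E[X²]=2.42.
E[X] = 0.32·9.5 + 0.26·1.9 + 0.42·1.1 = 3.996.
E[X²] = 0.32·180.5 + 0.26·30.65 + 0.42·2.42 = 66.7454.
Var(X) = E[X²] − (E[X])² = 66.7454 − 15.968 = 50.7774.
SD(X) = √50.7774 = 7.12583.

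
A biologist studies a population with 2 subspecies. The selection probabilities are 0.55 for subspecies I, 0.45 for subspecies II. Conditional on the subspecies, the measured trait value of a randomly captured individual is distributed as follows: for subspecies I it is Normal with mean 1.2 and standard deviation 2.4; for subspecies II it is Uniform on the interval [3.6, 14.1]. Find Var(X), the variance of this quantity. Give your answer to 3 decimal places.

Per component, I: μ=1.2, E[X²]=7.2; II: μ=8.85, E[X²]=87.51.
E[X] = 0.55·1.2 + 0.45·8.85 = 4.6425.
E[X²] = 0.55·7.2 + 0.45·87.51 = 43.3395.
Var(X) = E[X²] − (E[X])² = 43.3395 − 21.5528 = 21.7867.

21.787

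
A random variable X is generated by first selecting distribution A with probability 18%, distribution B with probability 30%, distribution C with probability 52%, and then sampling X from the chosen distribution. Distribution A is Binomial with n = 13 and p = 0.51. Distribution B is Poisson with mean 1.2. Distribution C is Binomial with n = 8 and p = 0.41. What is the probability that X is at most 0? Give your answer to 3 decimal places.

Conditional on each component, P(X ≤ 0): A: 9.38748e-05; B: 0.301194; C: 0.014683.
By total probability, P(X ≤ 0) = 0.18·9.38748e-05 + 0.3·0.301194 + 0.52·0.014683 = 0.0980103.

0.098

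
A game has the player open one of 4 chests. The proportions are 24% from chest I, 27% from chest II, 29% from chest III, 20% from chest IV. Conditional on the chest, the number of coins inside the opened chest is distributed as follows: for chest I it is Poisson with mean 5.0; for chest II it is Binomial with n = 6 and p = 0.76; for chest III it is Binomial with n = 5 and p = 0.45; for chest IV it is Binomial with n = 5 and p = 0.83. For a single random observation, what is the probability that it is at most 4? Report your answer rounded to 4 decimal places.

Conditional on each chest, P(X ≤ 4): I: 0.440493; II: 0.442184; III: 0.981547; IV: 0.606096.
By total probability, P(X ≤ 4) = 0.24·0.440493 + 0.27·0.442184 + 0.29·0.981547 + 0.2·0.606096 = 0.630976.

0.6310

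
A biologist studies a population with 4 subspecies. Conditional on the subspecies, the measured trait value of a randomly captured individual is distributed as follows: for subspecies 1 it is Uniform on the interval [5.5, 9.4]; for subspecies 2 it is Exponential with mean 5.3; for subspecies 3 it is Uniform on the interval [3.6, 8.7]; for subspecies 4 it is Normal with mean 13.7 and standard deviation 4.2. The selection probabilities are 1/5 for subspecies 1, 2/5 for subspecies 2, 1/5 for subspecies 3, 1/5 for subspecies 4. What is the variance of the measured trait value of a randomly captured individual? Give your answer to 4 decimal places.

Per component, 1: μ=7.45, E[X²]=56.77; 2: μ=5.3, E[X²]=56.18; 3: μ=6.15, E[X²]=39.99; 4: μ=13.7, E[X²]=205.33.
E[X] = 0.2·7.45 + 0.4·5.3 + 0.2·6.15 + 0.2·13.7 = 7.58.
E[X²] = 0.2·56.77 + 0.4·56.18 + 0.2·39.99 + 0.2·205.33 = 82.89.
Var(X) = E[X²] − (E[X])² = 82.89 − 57.4564 = 25.4336.

25.4336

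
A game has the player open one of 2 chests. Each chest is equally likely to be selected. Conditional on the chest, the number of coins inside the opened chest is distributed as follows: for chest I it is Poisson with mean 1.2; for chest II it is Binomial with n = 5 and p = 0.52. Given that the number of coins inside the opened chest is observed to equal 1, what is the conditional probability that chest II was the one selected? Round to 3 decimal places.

Likelihoods P(X=1 | ·): I: 0.361433; II: 0.138019.
Posterior ∝ prior × likelihood. Numerator for II: 0.5·0.138019 = 0.0690094.
Normalizing constant: 0.5·0.361433 + 0.5·0.138019 = 0.249726.
P(II | observation) = 0.0690094 / 0.249726 = 0.276341.

0.276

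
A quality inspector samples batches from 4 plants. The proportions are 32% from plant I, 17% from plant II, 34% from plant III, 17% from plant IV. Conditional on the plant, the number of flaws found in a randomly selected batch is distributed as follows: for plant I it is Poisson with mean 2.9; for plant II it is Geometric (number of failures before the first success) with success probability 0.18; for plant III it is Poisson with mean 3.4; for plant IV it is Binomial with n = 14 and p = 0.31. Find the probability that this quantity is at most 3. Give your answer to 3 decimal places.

Conditional on each plant, P(X ≤ 3): I: 0.669623; II: 0.547878; III: 0.558357; IV: 0.325301.
By total probability, P(X ≤ 3) = 0.32·0.669623 + 0.17·0.547878 + 0.34·0.558357 + 0.17·0.325301 = 0.552561.

0.553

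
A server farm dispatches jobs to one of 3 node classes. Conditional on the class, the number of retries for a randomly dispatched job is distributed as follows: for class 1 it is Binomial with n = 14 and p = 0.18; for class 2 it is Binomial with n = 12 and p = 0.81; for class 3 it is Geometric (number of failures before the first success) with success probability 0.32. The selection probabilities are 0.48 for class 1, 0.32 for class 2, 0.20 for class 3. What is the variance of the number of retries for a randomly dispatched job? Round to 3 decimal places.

14.580

Per component, 1: μ=2.52, E[X²]=8.4168; 2: μ=9.72, E[X²]=96.3252; 3: μ=2.125, E[X²]=11.1562.
E[X] = 0.48·2.52 + 0.32·9.72 + 0.2·2.125 = 4.745.
E[X²] = 0.48·8.4168 + 0.32·96.3252 + 0.2·11.1562 = 37.0954.
Var(X) = E[X²] − (E[X])² = 37.0954 − 22.515 = 14.5804.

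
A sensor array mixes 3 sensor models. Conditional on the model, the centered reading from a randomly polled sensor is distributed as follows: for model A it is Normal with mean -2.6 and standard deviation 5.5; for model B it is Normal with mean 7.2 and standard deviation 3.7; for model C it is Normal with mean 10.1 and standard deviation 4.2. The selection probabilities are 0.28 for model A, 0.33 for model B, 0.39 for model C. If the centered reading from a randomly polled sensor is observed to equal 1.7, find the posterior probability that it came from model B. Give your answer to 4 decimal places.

Likelihoods f(1.7 | ·): A: 0.0534341; B: 0.0357183; C: 0.012855.
Posterior ∝ prior × likelihood. Numerator for B: 0.33·0.0357183 = 0.011787.
Normalizing constant: 0.28·0.0534341 + 0.33·0.0357183 + 0.39·0.012855 = 0.031762.
P(B | observation) = 0.011787 / 0.031762 = 0.371105.

0.3711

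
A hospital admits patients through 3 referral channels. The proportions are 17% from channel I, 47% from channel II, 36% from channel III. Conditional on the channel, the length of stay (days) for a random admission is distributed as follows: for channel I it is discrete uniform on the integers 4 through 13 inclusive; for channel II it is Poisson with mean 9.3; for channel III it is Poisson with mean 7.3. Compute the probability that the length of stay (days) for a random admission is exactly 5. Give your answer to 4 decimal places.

0.0839

Conditional on each channel, P(X = 5): I: 0.1; II: 0.0530023; III: 0.116703.
By total probability, P(X = 5) = 0.17·0.1 + 0.47·0.0530023 + 0.36·0.116703 = 0.0839243.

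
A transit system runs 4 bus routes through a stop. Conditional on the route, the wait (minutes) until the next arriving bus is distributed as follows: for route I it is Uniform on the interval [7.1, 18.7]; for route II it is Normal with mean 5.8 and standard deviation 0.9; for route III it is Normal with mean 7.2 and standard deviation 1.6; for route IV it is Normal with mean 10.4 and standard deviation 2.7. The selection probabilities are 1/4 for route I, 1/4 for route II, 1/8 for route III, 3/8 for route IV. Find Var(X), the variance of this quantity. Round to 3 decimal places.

Per component, I: μ=12.9, E[X²]=177.623; II: μ=5.8, E[X²]=34.45; III: μ=7.2, E[X²]=54.4; IV: μ=10.4, E[X²]=115.45.
E[X] = 0.25·12.9 + 0.25·5.8 + 0.125·7.2 + 0.375·10.4 = 9.475.
E[X²] = 0.25·177.623 + 0.25·34.45 + 0.125·54.4 + 0.375·115.45 = 103.112.
Var(X) = E[X²] − (E[X])² = 103.112 − 89.7756 = 13.3365.

13.336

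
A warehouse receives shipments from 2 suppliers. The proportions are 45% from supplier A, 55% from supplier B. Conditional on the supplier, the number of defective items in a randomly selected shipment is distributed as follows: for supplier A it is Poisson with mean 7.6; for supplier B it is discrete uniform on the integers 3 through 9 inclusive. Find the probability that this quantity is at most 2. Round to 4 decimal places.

Conditional on each supplier, P(X ≤ 2): A: 0.0187569; B: 0.
By total probability, P(X ≤ 2) = 0.45·0.0187569 + 0.55·0 = 0.00844061.

0.0084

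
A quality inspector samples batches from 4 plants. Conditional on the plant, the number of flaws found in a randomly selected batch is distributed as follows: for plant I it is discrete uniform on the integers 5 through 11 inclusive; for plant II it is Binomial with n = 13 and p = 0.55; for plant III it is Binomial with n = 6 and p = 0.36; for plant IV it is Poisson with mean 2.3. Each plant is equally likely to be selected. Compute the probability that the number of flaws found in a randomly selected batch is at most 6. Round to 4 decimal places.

0.6582

Conditional on each plant, P(X ≤ 6): I: 0.285714; II: 0.356258; III: 1; IV: 0.990638.
By total probability, P(X ≤ 6) = 0.25·0.285714 + 0.25·0.356258 + 0.25·1 + 0.25·0.990638 = 0.658153.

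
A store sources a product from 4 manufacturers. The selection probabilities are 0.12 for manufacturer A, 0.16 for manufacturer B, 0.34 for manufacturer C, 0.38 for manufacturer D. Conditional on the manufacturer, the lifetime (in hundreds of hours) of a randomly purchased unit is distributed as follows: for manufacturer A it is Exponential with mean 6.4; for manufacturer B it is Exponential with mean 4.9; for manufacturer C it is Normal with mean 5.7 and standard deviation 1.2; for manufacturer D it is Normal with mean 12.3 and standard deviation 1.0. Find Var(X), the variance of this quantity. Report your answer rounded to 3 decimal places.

20.269

Per component, A: μ=6.4, E[X²]=81.92; B: μ=4.9, E[X²]=48.02; C: μ=5.7, E[X²]=33.93; D: μ=12.3, E[X²]=152.29.
E[X] = 0.12·6.4 + 0.16·4.9 + 0.34·5.7 + 0.38·12.3 = 8.164.
E[X²] = 0.12·81.92 + 0.16·48.02 + 0.34·33.93 + 0.38·152.29 = 86.92.
Var(X) = E[X²] − (E[X])² = 86.92 − 66.6509 = 20.2691.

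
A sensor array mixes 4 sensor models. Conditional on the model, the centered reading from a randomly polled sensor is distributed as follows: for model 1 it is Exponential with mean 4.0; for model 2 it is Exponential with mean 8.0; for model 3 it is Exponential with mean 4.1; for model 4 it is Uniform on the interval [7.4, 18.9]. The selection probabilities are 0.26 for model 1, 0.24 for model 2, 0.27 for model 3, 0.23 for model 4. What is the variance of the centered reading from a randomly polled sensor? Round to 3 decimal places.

Per component, 1: μ=4, E[X²]=32; 2: μ=8, E[X²]=128; 3: μ=4.1, E[X²]=33.62; 4: μ=13.15, E[X²]=183.943.
E[X] = 0.26·4 + 0.24·8 + 0.27·4.1 + 0.23·13.15 = 7.0915.
E[X²] = 0.26·32 + 0.24·128 + 0.27·33.62 + 0.23·183.943 = 90.4244.
Var(X) = E[X²] − (E[X])² = 90.4244 − 50.2894 = 40.135.

40.135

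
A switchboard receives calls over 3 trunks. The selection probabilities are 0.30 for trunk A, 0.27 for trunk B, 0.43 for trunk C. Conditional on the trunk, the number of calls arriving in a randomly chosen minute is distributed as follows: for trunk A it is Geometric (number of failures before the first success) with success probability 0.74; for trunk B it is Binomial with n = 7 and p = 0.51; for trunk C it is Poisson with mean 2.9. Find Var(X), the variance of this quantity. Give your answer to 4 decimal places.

3.5909

Per component, A: μ=0.351351, E[X²]=0.598247; B: μ=3.57, E[X²]=14.4942; C: μ=2.9, E[X²]=11.31.
E[X] = 0.3·0.351351 + 0.27·3.57 + 0.43·2.9 = 2.31631.
E[X²] = 0.3·0.598247 + 0.27·14.4942 + 0.43·11.31 = 8.95621.
Var(X) = E[X²] − (E[X])² = 8.95621 − 5.36527 = 3.59094.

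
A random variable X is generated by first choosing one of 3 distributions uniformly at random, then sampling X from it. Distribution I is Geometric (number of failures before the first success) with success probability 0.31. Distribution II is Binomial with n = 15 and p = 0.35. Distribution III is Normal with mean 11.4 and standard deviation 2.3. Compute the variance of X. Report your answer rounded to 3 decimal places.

Per component, I: μ=2.22581, E[X²]=12.1342; II: μ=5.25, E[X²]=30.975; III: μ=11.4, E[X²]=135.25.
E[X] = 0.333333·2.22581 + 0.333333·5.25 + 0.333333·11.4 = 6.29194.
E[X²] = 0.333333·12.1342 + 0.333333·30.975 + 0.333333·135.25 = 59.4531.
Var(X) = E[X²] − (E[X])² = 59.4531 − 39.5885 = 19.8646.

19.865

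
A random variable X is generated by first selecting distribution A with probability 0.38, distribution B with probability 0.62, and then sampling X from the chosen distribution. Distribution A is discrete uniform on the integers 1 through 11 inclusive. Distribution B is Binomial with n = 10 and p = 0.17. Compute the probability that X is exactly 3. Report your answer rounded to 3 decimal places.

0.134

Conditional on each component, P(X = 3): A: 0.0909091; B: 0.159983.
By total probability, P(X = 3) = 0.38·0.0909091 + 0.62·0.159983 = 0.133735.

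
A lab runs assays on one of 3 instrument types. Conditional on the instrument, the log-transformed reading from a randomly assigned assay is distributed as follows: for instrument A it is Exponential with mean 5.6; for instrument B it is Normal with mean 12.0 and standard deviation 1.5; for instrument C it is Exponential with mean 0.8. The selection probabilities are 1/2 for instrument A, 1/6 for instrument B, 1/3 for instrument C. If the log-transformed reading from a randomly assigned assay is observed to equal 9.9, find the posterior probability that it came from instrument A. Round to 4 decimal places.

Likelihoods f(9.9 | ·): A: 0.0304819; B: 0.0998183; C: 5.27856e-06.
Posterior ∝ prior × likelihood. Numerator for A: 0.5·0.0304819 = 0.0152409.
Normalizing constant: 0.5·0.0304819 + 0.166667·0.0998183 + 0.333333·5.27856e-06 = 0.0318791.
P(A | observation) = 0.0152409 / 0.0318791 = 0.478086.

0.4781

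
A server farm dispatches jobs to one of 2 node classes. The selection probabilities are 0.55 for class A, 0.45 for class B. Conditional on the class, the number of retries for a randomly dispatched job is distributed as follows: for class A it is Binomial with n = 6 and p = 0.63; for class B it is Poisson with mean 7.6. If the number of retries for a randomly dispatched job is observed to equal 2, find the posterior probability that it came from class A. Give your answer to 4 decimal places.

Likelihoods P(X=2 | ·): A: 0.111578; B: 0.014453.
Posterior ∝ prior × likelihood. Numerator for A: 0.55·0.111578 = 0.061368.
Normalizing constant: 0.55·0.111578 + 0.45·0.014453 = 0.0678719.
P(A | observation) = 0.061368 / 0.0678719 = 0.904174.

0.9042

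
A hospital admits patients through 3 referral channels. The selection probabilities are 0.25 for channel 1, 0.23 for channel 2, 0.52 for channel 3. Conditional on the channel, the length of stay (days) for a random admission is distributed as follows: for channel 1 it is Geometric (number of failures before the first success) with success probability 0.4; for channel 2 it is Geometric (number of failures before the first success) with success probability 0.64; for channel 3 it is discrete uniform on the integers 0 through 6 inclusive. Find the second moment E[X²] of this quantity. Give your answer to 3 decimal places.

For each component E[X²] = Var + (mean)², giving 1: 6; 2: 1.19531; 3: 13.
Overall E[X²] = 0.25·6 + 0.23·1.19531 + 0.52·13 = 8.53492.

8.535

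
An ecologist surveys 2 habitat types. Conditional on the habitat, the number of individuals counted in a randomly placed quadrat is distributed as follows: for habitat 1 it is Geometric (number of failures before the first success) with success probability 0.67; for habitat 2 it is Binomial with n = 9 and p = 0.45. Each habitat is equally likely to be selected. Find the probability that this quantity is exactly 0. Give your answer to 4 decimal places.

Conditional on each habitat, P(X = 0): 1: 0.67; 2: 0.00460537.
By total probability, P(X = 0) = 0.5·0.67 + 0.5·0.00460537 = 0.337303.

0.3373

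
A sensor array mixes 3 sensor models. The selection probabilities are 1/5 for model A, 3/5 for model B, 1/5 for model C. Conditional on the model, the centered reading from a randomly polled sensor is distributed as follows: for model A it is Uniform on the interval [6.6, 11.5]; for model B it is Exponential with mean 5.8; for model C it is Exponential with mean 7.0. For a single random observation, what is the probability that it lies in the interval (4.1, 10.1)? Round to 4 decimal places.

0.3977

Conditional on each model, P(4.1 < X < 10.1): A: 0.714286; B: 0.317894; C: 0.320456.
By total probability, P(4.1 < X < 10.1) = 0.2·0.714286 + 0.6·0.317894 + 0.2·0.320456 = 0.397685.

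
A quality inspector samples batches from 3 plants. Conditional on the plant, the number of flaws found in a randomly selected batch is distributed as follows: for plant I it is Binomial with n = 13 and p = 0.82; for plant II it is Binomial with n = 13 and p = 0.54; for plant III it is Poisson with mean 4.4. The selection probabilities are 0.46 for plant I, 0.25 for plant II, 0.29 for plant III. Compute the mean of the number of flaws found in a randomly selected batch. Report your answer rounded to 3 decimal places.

7.935

Component means — I: 10.66; II: 7.02; III: 4.4.
E[X] = 0.46·10.66 + 0.25·7.02 + 0.29·4.4 = 7.9346.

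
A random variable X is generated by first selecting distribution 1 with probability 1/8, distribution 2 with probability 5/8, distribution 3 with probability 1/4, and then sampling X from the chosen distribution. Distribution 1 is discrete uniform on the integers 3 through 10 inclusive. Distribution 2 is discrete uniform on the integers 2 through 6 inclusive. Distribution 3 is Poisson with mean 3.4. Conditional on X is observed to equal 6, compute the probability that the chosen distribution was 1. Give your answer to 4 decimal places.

Likelihoods P(X=6 | ·): 1: 0.125; 2: 0.2; 3: 0.0716044.
Posterior ∝ prior × likelihood. Numerator for 1: 0.125·0.125 = 0.015625.
Normalizing constant: 0.125·0.125 + 0.625·0.2 + 0.25·0.0716044 = 0.158526.
P(1 | observation) = 0.015625 / 0.158526 = 0.0985642.

0.0986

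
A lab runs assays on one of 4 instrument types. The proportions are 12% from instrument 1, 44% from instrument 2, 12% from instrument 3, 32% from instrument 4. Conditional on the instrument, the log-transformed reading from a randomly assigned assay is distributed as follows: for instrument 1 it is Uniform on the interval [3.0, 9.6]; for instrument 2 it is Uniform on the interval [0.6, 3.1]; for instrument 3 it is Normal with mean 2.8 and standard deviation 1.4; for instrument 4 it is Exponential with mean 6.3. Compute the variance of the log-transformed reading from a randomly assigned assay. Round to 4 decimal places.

Per component, 1: μ=6.3, E[X²]=43.32; 2: μ=1.85, E[X²]=3.94333; 3: μ=2.8, E[X²]=9.8; 4: μ=6.3, E[X²]=79.38.
E[X] = 0.12·6.3 + 0.44·1.85 + 0.12·2.8 + 0.32·6.3 = 3.922.
E[X²] = 0.12·43.32 + 0.44·3.94333 + 0.12·9.8 + 0.32·79.38 = 33.5111.
Var(X) = E[X²] − (E[X])² = 33.5111 − 15.3821 = 18.129.

18.1290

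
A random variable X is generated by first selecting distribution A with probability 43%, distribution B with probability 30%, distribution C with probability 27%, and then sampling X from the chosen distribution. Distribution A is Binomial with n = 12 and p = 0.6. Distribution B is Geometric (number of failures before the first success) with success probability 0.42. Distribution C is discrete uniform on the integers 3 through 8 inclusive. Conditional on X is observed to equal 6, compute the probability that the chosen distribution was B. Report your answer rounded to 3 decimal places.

Likelihoods P(X=6 | ·): A: 0.176579; B: 0.0159889; C: 0.166667.
Posterior ∝ prior × likelihood. Numerator for B: 0.3·0.0159889 = 0.00479666.
Normalizing constant: 0.43·0.176579 + 0.3·0.0159889 + 0.27·0.166667 = 0.125726.
P(B | observation) = 0.00479666 / 0.125726 = 0.0381518.

0.038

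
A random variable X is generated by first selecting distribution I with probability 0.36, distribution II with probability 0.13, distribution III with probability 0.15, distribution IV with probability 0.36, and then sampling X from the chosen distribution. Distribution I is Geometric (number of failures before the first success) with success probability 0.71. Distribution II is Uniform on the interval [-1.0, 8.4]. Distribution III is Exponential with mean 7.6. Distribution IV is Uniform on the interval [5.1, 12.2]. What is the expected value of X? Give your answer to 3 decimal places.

4.882

Component means — I: 0.408451; II: 3.7; III: 7.6; IV: 8.65.
E[X] = 0.36·0.408451 + 0.13·3.7 + 0.15·7.6 + 0.36·8.65 = 4.88204.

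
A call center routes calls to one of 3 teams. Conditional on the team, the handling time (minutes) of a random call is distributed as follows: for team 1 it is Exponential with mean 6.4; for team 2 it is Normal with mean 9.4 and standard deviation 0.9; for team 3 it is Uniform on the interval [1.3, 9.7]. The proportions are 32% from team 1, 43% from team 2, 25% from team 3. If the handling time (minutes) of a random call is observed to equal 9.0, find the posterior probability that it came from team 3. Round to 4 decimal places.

0.1386

Likelihoods f(9.0 | ·): 1: 0.0382907; 2: 0.401582; 3: 0.119048.
Posterior ∝ prior × likelihood. Numerator for 3: 0.25·0.119048 = 0.0297619.
Normalizing constant: 0.32·0.0382907 + 0.43·0.401582 + 0.25·0.119048 = 0.214695.
P(3 | observation) = 0.0297619 / 0.214695 = 0.138624.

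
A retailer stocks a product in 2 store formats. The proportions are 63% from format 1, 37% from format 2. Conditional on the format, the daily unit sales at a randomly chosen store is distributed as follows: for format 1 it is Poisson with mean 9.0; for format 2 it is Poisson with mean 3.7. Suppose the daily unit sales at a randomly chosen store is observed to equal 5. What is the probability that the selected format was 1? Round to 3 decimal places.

0.420

Likelihoods P(X=5 | ·): 1: 0.0607269; 2: 0.142869.
Posterior ∝ prior × likelihood. Numerator for 1: 0.63·0.0607269 = 0.0382579.
Normalizing constant: 0.63·0.0607269 + 0.37·0.142869 = 0.0911194.
P(1 | observation) = 0.0382579 / 0.0911194 = 0.419866.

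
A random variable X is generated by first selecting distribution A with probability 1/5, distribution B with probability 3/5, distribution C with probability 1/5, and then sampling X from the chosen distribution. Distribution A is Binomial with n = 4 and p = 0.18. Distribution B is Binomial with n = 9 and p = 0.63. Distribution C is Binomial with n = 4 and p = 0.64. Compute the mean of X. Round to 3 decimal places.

Component means — A: 0.72; B: 5.67; C: 2.56.
E[X] = 0.2·0.72 + 0.6·5.67 + 0.2·2.56 = 4.058.

4.058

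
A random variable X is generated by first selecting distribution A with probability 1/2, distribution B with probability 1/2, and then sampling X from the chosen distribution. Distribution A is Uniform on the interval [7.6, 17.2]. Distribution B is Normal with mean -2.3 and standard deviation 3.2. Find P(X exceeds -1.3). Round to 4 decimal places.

Conditional on each component, P(X > -1.3): A: 1; B: 0.37733.
By total probability, P(X > -1.3) = 0.5·1 + 0.5·0.37733 = 0.688665.

0.6887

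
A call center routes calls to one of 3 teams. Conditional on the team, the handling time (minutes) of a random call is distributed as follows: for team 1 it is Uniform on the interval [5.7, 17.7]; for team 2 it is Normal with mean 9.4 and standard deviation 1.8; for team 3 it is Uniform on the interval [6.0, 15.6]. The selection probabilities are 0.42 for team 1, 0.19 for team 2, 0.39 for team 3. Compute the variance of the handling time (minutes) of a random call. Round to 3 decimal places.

9.351

Per component, 1: μ=11.7, E[X²]=148.89; 2: μ=9.4, E[X²]=91.6; 3: μ=10.8, E[X²]=124.32.
E[X] = 0.42·11.7 + 0.19·9.4 + 0.39·10.8 = 10.912.
E[X²] = 0.42·148.89 + 0.19·91.6 + 0.39·124.32 = 128.423.
Var(X) = E[X²] − (E[X])² = 128.423 − 119.072 = 9.35086.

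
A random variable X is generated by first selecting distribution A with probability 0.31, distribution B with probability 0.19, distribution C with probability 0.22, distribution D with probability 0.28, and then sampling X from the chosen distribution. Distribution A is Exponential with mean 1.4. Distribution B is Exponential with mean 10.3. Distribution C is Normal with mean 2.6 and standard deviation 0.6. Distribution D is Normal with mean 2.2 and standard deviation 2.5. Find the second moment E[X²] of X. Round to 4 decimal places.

46.2010

For each component E[X²] = Var + (mean)², giving A: 3.92; B: 212.18; C: 7.12; D: 11.09.
Overall E[X²] = 0.31·3.92 + 0.19·212.18 + 0.22·7.12 + 0.28·11.09 = 46.201.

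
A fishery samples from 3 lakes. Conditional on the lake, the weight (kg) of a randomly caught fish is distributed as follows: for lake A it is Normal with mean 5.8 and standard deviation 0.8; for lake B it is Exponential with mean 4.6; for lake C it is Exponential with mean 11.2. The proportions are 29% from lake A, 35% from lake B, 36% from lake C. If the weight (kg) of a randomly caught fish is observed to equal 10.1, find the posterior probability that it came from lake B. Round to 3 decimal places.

Likelihoods f(10.1 | ·): A: 2.65644e-07; B: 0.0241926; C: 0.0362361.
Posterior ∝ prior × likelihood. Numerator for B: 0.35·0.0241926 = 0.00846741.
Normalizing constant: 0.29·2.65644e-07 + 0.35·0.0241926 + 0.36·0.0362361 = 0.0215125.
P(B | observation) = 0.00846741 / 0.0215125 = 0.393605.

0.394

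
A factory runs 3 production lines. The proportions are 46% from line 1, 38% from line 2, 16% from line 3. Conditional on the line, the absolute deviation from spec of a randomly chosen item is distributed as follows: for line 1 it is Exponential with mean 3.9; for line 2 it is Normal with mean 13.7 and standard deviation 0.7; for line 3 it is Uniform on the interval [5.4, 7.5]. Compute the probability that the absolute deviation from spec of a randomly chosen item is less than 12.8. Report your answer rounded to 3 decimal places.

Conditional on each line, P(X < 12.8): 1: 0.962449; 2: 0.0992714; 3: 1.
By total probability, P(X < 12.8) = 0.46·0.962449 + 0.38·0.0992714 + 0.16·1 = 0.64045.

0.640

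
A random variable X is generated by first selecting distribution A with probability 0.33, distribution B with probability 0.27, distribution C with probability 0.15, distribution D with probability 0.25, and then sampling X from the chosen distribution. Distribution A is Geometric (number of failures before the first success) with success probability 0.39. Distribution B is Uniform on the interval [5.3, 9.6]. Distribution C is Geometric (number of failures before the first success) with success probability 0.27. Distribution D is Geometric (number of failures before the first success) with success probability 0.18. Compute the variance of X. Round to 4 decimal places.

15.0645

Per component, A: μ=1.5641, E[X²]=6.45694; B: μ=7.45, E[X²]=57.0433; C: μ=2.7037, E[X²]=17.3237; D: μ=4.55556, E[X²]=46.0617.
E[X] = 0.33·1.5641 + 0.27·7.45 + 0.15·2.7037 + 0.25·4.55556 = 4.0721.
E[X²] = 0.33·6.45694 + 0.27·57.0433 + 0.15·17.3237 + 0.25·46.0617 = 31.6465.
Var(X) = E[X²] − (E[X])² = 31.6465 − 16.582 = 15.0645.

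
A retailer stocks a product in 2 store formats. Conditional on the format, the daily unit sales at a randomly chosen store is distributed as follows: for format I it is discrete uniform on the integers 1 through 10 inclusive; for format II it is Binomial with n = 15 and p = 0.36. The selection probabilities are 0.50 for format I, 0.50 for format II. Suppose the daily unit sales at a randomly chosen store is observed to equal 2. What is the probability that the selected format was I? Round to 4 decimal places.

0.7086

Likelihoods P(X=2 | ·): I: 0.1; II: 0.0411277.
Posterior ∝ prior × likelihood. Numerator for I: 0.5·0.1 = 0.05.
Normalizing constant: 0.5·0.1 + 0.5·0.0411277 = 0.0705638.
P(I | observation) = 0.05 / 0.0705638 = 0.708578.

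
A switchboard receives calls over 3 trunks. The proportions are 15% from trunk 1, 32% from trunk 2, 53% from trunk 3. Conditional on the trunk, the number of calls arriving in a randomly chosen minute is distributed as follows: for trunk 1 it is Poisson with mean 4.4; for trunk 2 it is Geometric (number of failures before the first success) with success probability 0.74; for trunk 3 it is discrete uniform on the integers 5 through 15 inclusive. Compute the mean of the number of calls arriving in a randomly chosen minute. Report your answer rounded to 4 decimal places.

6.0724

Component means — 1: 4.4; 2: 0.351351; 3: 10.
E[X] = 0.15·4.4 + 0.32·0.351351 + 0.53·10 = 6.07243.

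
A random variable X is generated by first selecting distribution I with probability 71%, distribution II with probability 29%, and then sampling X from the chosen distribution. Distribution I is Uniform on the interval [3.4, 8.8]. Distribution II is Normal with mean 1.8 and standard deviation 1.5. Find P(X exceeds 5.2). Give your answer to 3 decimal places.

Conditional on each component, P(X > 5.2): I: 0.666667; II: 0.0117053.
By total probability, P(X > 5.2) = 0.71·0.666667 + 0.29·0.0117053 = 0.476728.

0.477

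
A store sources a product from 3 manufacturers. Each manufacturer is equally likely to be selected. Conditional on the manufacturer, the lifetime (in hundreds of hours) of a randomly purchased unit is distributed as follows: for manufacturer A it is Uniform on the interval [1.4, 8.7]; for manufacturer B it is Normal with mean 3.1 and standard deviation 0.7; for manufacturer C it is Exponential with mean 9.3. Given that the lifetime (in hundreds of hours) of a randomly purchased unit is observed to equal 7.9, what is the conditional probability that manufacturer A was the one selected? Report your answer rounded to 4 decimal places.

0.7487

Likelihoods f(7.9 | ·): A: 0.136986; B: 3.51124e-11; C: 0.0459833.
Posterior ∝ prior × likelihood. Numerator for A: 0.333333·0.136986 = 0.0456621.
Normalizing constant: 0.333333·0.136986 + 0.333333·3.51124e-11 + 0.333333·0.0459833 = 0.0609899.
P(A | observation) = 0.0456621 / 0.0609899 = 0.748683.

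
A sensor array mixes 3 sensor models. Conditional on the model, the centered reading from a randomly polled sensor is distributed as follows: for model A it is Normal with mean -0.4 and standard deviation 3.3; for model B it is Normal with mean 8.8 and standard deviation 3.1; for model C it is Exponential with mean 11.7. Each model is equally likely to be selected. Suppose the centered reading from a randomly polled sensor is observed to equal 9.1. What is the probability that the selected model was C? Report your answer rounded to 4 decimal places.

0.2320

Likelihoods f(9.1 | ·): A: 0.00191781; B: 0.12809; C: 0.0392672.
Posterior ∝ prior × likelihood. Numerator for C: 0.333333·0.0392672 = 0.0130891.
Normalizing constant: 0.333333·0.00191781 + 0.333333·0.12809 + 0.333333·0.0392672 = 0.0564249.
P(C | observation) = 0.0130891 / 0.0564249 = 0.231973.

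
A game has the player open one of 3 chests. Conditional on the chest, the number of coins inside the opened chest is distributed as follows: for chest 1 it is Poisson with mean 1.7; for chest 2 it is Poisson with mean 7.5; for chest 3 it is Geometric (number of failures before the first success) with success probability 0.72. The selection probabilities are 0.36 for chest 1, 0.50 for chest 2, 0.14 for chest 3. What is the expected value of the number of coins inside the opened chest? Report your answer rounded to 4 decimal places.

4.4164

Component means — 1: 1.7; 2: 7.5; 3: 0.388889.
E[X] = 0.36·1.7 + 0.5·7.5 + 0.14·0.388889 = 4.41644.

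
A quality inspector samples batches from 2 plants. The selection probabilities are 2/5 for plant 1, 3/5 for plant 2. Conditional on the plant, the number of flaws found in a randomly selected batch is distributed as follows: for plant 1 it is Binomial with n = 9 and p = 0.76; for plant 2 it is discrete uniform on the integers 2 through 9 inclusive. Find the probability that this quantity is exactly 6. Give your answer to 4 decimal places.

Conditional on each plant, P(X = 6): 1: 0.223766; 2: 0.125.
By total probability, P(X = 6) = 0.4·0.223766 + 0.6·0.125 = 0.164506.

0.1645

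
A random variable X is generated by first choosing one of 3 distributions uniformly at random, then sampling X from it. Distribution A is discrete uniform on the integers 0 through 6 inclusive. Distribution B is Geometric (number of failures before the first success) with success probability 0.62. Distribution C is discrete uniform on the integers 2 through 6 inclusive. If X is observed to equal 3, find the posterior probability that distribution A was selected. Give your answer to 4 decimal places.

0.3791

Likelihoods P(X=3 | ·): A: 0.142857; B: 0.0340206; C: 0.2.
Posterior ∝ prior × likelihood. Numerator for A: 0.333333·0.142857 = 0.047619.
Normalizing constant: 0.333333·0.142857 + 0.333333·0.0340206 + 0.333333·0.2 = 0.125626.
P(A | observation) = 0.047619 / 0.125626 = 0.379054.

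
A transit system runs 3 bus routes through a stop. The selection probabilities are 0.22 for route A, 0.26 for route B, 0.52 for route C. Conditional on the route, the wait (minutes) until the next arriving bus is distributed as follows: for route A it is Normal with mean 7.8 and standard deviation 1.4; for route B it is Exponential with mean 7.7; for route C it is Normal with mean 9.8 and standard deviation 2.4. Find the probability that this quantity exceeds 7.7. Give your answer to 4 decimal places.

0.6327

Conditional on each route, P(X > 7.7): A: 0.528472; B: 0.367879; C: 0.809213.
By total probability, P(X > 7.7) = 0.22·0.528472 + 0.26·0.367879 + 0.52·0.809213 = 0.632703.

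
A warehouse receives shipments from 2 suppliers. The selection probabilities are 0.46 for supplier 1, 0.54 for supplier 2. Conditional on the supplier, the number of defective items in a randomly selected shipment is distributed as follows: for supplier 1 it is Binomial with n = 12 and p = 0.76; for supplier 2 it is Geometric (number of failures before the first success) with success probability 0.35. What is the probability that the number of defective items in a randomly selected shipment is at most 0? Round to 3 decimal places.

0.189

Conditional on each supplier, P(X ≤ 0): 1: 3.65203e-08; 2: 0.35.
By total probability, P(X ≤ 0) = 0.46·3.65203e-08 + 0.54·0.35 = 0.189.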